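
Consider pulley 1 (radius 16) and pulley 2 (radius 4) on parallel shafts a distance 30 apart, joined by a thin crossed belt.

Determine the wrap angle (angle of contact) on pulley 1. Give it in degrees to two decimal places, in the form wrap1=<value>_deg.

crossed belt: β = asin((r1+r2)/C) = asin(20/30) = 41.8103°
wrap1 = wrap2 = π + 2β = 263.6206°

wrap1=263.62_deg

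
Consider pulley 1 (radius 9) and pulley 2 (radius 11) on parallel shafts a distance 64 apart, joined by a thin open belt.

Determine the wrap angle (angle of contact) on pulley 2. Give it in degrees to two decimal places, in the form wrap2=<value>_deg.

open belt: β = asin((r2−r1)/C) = asin(2/64) = 1.7908°
wrap1 = π − 2β = 176.4184°
wrap2 = π + 2β = 183.5816°

wrap2=183.58_deg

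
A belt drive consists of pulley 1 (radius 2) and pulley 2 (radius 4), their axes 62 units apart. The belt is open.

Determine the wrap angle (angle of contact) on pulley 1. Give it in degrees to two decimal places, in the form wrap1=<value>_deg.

open belt: β = asin((r2−r1)/C) = asin(2/62) = 1.8486°
wrap1 = π − 2β = 176.3029°
wrap2 = π + 2β = 183.6971°

wrap1=176.30_deg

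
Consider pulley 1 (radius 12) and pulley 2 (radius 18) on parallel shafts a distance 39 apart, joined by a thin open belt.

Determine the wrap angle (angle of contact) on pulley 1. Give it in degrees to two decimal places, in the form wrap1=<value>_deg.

wrap1=162.30_deg

open belt: β = asin((r2−r1)/C) = asin(6/39) = 8.8499°
wrap1 = π − 2β = 162.3002°
wrap2 = π + 2β = 197.6998°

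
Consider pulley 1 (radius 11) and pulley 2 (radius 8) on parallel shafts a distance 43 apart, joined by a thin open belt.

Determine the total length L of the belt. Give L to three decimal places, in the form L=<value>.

L=145.900

open belt: β = asin((r2−r1)/C) = asin(-3/43) = -4.0006°
wrap1 = π − 2β = 188.0013°
wrap2 = π + 2β = 171.9987°
tangent length = C·cosβ = 42.8952
L = r1·wrap1 + r2·wrap2 + 2·C·cosβ = 11·3.2812 + 8·3.0019 + 2·42.8952 = 145.8996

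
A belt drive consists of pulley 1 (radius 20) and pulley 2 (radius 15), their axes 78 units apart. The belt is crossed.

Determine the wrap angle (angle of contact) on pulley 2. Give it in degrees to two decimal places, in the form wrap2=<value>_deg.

wrap2=233.32_deg

crossed belt: β = asin((r1+r2)/C) = asin(35/78) = 26.6615°
wrap1 = wrap2 = π + 2β = 233.3229°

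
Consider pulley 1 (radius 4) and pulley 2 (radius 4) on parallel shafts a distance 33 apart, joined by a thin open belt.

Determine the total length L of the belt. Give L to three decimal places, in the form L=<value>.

L=91.133

open belt: β = asin((r2−r1)/C) = asin(0/33) = 0.0000°
wrap1 = π − 2β = 180.0000°
wrap2 = π + 2β = 180.0000°
tangent length = C·cosβ = 33.0000
L = r1·wrap1 + r2·wrap2 + 2·C·cosβ = 4·3.1416 + 4·3.1416 + 2·33.0000 = 91.1327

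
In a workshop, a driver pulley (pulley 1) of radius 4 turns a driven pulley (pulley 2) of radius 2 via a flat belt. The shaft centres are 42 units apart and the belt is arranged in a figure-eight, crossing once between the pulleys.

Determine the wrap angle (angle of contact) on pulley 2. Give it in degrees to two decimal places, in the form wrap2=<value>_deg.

wrap2=196.43_deg

crossed belt: β = asin((r1+r2)/C) = asin(6/42) = 8.2132°
wrap1 = wrap2 = π + 2β = 196.4264°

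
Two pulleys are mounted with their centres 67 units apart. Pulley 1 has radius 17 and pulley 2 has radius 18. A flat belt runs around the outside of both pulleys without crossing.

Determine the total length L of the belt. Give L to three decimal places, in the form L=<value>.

L=243.971

open belt: β = asin((r2−r1)/C) = asin(1/67) = 0.8552°
wrap1 = π − 2β = 178.2896°
wrap2 = π + 2β = 181.7104°
tangent length = C·cosβ = 66.9925
L = r1·wrap1 + r2·wrap2 + 2·C·cosβ = 17·3.1117 + 18·3.1714 + 2·66.9925 = 243.9707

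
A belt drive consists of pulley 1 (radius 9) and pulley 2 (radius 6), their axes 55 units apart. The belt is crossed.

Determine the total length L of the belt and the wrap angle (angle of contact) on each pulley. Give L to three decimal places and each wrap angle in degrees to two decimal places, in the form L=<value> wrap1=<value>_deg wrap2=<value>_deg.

L=161.241 wrap1=211.65_deg wrap2=211.65_deg

crossed belt: β = asin((r1+r2)/C) = asin(15/55) = 15.8266°
wrap1 = wrap2 = π + 2β = 211.6532°
tangent length = C·cosβ = 52.9150
L = (r1+r2)·wrap + 2·C·cosβ = 15·3.6940 + 2·52.9150 = 161.2407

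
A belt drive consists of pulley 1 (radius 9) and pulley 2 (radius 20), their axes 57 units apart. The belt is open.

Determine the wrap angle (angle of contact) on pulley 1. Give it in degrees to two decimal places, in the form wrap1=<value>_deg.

open belt: β = asin((r2−r1)/C) = asin(11/57) = 11.1269°
wrap1 = π − 2β = 157.7462°
wrap2 = π + 2β = 202.2538°

wrap1=157.75_deg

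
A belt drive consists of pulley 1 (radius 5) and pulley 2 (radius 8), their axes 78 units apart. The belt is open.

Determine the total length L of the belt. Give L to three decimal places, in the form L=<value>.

open belt: β = asin((r2−r1)/C) = asin(3/78) = 2.2042°
wrap1 = π − 2β = 175.5915°
wrap2 = π + 2β = 184.4085°
tangent length = C·cosβ = 77.9423
L = r1·wrap1 + r2·wrap2 + 2·C·cosβ = 5·3.0647 + 8·3.2185 + 2·77.9423 = 196.9561

L=196.956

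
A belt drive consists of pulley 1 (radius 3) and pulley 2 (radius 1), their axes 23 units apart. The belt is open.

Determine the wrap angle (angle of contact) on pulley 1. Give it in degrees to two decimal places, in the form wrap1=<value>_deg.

open belt: β = asin((r2−r1)/C) = asin(-2/23) = -4.9885°
wrap1 = π − 2β = 189.9771°
wrap2 = π + 2β = 170.0229°

wrap1=189.98_deg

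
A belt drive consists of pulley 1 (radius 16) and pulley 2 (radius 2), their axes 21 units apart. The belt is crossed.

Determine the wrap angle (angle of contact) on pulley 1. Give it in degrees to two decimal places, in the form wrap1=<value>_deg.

crossed belt: β = asin((r1+r2)/C) = asin(18/21) = 58.9973°
wrap1 = wrap2 = π + 2β = 297.9946°

wrap1=297.99_deg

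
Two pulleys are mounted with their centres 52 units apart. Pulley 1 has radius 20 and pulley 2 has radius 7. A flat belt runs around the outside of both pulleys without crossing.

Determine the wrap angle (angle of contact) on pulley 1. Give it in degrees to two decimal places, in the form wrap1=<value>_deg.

open belt: β = asin((r2−r1)/C) = asin(-13/52) = -14.4775°
wrap1 = π − 2β = 208.9550°
wrap2 = π + 2β = 151.0450°

wrap1=208.96_deg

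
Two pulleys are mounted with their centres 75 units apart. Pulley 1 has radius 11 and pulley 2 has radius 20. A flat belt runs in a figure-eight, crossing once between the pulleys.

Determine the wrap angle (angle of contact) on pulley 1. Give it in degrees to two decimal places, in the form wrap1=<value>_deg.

wrap1=228.83_deg

crossed belt: β = asin((r1+r2)/C) = asin(31/75) = 24.4144°
wrap1 = wrap2 = π + 2β = 228.8288°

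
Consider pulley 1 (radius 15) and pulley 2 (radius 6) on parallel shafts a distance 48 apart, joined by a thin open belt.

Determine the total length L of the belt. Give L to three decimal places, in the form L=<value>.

open belt: β = asin((r2−r1)/C) = asin(-9/48) = -10.8069°
wrap1 = π − 2β = 201.6138°
wrap2 = π + 2β = 158.3862°
tangent length = C·cosβ = 47.1487
L = r1·wrap1 + r2·wrap2 + 2·C·cosβ = 15·3.5188 + 6·2.7644 + 2·47.1487 = 163.6659

L=163.666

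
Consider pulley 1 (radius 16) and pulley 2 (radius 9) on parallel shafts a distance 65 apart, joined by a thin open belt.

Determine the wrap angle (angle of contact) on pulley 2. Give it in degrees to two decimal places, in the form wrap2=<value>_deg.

open belt: β = asin((r2−r1)/C) = asin(-7/65) = -6.1823°
wrap1 = π − 2β = 192.3646°
wrap2 = π + 2β = 167.6354°

wrap2=167.64_deg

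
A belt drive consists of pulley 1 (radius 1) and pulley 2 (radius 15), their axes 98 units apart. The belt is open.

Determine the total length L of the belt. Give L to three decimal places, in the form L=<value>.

open belt: β = asin((r2−r1)/C) = asin(14/98) = 8.2132°
wrap1 = π − 2β = 163.5736°
wrap2 = π + 2β = 196.4264°
tangent length = C·cosβ = 96.9948
L = r1·wrap1 + r2·wrap2 + 2·C·cosβ = 1·2.8549 + 15·3.4283 + 2·96.9948 = 248.2689

L=248.269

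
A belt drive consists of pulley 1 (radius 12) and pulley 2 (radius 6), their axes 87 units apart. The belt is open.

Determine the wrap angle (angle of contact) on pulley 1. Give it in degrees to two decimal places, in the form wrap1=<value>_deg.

open belt: β = asin((r2−r1)/C) = asin(-6/87) = -3.9546°
wrap1 = π − 2β = 187.9091°
wrap2 = π + 2β = 172.0909°

wrap1=187.91_deg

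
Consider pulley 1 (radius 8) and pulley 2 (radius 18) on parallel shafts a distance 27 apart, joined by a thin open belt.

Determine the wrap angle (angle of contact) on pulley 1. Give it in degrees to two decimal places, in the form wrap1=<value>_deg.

open belt: β = asin((r2−r1)/C) = asin(10/27) = 21.7385°
wrap1 = π − 2β = 136.5231°
wrap2 = π + 2β = 223.4769°

wrap1=136.52_deg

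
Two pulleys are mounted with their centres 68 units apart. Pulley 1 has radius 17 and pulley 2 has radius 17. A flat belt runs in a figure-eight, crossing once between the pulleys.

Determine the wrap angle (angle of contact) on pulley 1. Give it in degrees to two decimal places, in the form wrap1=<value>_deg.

wrap1=240.00_deg

crossed belt: β = asin((r1+r2)/C) = asin(34/68) = 30.0000°
wrap1 = wrap2 = π + 2β = 240.0000°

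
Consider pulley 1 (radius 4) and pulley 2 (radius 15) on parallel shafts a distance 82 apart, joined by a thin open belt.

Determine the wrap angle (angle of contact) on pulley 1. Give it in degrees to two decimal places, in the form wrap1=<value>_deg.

wrap1=164.58_deg

open belt: β = asin((r2−r1)/C) = asin(11/82) = 7.7093°
wrap1 = π − 2β = 164.5815°
wrap2 = π + 2β = 195.4185°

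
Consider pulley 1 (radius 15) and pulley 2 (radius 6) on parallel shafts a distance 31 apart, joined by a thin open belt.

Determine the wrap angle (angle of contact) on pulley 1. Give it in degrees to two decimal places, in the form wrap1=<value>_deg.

wrap1=213.75_deg

open belt: β = asin((r2−r1)/C) = asin(-9/31) = -16.8773°
wrap1 = π − 2β = 213.7545°
wrap2 = π + 2β = 146.2455°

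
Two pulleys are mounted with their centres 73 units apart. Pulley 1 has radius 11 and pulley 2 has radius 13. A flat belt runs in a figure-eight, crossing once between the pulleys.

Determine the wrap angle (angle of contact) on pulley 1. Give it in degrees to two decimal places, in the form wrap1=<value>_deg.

crossed belt: β = asin((r1+r2)/C) = asin(24/73) = 19.1940°
wrap1 = wrap2 = π + 2β = 218.3879°

wrap1=218.39_deg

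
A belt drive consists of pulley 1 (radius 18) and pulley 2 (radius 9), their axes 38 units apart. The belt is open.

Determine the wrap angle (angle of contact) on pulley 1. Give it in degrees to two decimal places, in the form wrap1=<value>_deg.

open belt: β = asin((r2−r1)/C) = asin(-9/38) = -13.7002°
wrap1 = π − 2β = 207.4005°
wrap2 = π + 2β = 152.5995°

wrap1=207.40_deg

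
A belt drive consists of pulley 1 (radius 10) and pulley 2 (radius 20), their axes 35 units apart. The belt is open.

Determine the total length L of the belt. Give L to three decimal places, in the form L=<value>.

open belt: β = asin((r2−r1)/C) = asin(10/35) = 16.6015°
wrap1 = π − 2β = 146.7969°
wrap2 = π + 2β = 213.2031°
tangent length = C·cosβ = 33.5410
L = r1·wrap1 + r2·wrap2 + 2·C·cosβ = 10·2.5621 + 20·3.7211 + 2·33.5410 = 167.1249

L=167.125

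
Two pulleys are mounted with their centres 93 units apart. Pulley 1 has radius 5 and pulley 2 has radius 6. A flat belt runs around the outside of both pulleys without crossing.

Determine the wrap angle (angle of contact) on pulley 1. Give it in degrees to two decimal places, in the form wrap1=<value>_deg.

wrap1=178.77_deg

open belt: β = asin((r2−r1)/C) = asin(1/93) = 0.6161°
wrap1 = π − 2β = 178.7678°
wrap2 = π + 2β = 181.2322°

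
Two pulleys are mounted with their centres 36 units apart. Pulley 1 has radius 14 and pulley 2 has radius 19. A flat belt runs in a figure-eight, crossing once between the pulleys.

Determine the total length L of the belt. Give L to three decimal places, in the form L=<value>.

L=208.985

crossed belt: β = asin((r1+r2)/C) = asin(33/36) = 66.4435°
wrap1 = wrap2 = π + 2β = 312.8871°
tangent length = C·cosβ = 14.3875
L = (r1+r2)·wrap + 2·C·cosβ = 33·5.4609 + 2·14.3875 = 208.9850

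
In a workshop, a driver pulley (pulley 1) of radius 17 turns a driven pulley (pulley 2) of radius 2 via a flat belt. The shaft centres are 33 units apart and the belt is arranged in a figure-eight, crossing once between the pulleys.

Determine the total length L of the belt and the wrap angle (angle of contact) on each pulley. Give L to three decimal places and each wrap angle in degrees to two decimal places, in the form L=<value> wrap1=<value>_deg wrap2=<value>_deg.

crossed belt: β = asin((r1+r2)/C) = asin(19/33) = 35.1527°
wrap1 = wrap2 = π + 2β = 250.3054°
tangent length = C·cosβ = 26.9815
L = (r1+r2)·wrap + 2·C·cosβ = 19·4.3687 + 2·26.9815 = 136.9674

L=136.967 wrap1=250.31_deg wrap2=250.31_deg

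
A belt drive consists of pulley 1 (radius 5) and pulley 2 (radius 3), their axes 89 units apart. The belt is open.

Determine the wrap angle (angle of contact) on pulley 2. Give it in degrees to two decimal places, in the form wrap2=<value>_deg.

wrap2=177.42_deg

open belt: β = asin((r2−r1)/C) = asin(-2/89) = -1.2877°
wrap1 = π − 2β = 182.5753°
wrap2 = π + 2β = 177.4247°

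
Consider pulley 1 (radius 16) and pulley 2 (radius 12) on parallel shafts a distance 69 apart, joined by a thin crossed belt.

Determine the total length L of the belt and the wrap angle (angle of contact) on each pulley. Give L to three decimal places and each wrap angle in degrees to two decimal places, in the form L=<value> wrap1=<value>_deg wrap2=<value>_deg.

L=237.491 wrap1=227.88_deg wrap2=227.88_deg

crossed belt: β = asin((r1+r2)/C) = asin(28/69) = 23.9411°
wrap1 = wrap2 = π + 2β = 227.8822°
tangent length = C·cosβ = 63.0635
L = (r1+r2)·wrap + 2·C·cosβ = 28·3.9773 + 2·63.0635 = 237.4912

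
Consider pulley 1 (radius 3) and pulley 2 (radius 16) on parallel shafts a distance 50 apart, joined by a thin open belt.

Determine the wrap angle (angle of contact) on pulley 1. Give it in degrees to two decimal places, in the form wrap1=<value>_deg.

open belt: β = asin((r2−r1)/C) = asin(13/50) = 15.0701°
wrap1 = π − 2β = 149.8599°
wrap2 = π + 2β = 210.1401°

wrap1=149.86_deg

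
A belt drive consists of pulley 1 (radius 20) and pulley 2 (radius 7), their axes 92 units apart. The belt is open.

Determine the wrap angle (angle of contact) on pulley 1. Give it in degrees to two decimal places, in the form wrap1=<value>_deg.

open belt: β = asin((r2−r1)/C) = asin(-13/92) = -8.1233°
wrap1 = π − 2β = 196.2467°
wrap2 = π + 2β = 163.7533°

wrap1=196.25_deg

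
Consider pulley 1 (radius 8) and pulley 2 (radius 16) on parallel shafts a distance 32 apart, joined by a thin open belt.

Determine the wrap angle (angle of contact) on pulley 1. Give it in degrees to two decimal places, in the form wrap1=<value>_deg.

open belt: β = asin((r2−r1)/C) = asin(8/32) = 14.4775°
wrap1 = π − 2β = 151.0450°
wrap2 = π + 2β = 208.9550°

wrap1=151.04_deg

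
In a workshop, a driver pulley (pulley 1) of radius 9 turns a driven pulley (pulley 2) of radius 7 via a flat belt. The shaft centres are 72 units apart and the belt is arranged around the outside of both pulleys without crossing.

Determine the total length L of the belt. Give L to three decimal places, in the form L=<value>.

open belt: β = asin((r2−r1)/C) = asin(-2/72) = -1.5918°
wrap1 = π − 2β = 183.1835°
wrap2 = π + 2β = 176.8165°
tangent length = C·cosβ = 71.9722
L = r1·wrap1 + r2·wrap2 + 2·C·cosβ = 9·3.1972 + 7·3.0860 + 2·71.9722 = 194.3210

L=194.321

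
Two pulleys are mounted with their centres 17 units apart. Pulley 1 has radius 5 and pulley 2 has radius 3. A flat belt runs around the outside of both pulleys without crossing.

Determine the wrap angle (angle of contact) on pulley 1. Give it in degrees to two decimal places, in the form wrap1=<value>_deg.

open belt: β = asin((r2−r1)/C) = asin(-2/17) = -6.7563°
wrap1 = π − 2β = 193.5127°
wrap2 = π + 2β = 166.4873°

wrap1=193.51_deg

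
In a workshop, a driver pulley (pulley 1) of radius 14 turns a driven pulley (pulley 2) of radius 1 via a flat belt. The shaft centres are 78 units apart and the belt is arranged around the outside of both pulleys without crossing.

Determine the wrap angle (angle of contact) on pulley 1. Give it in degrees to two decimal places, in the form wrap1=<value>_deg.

open belt: β = asin((r2−r1)/C) = asin(-13/78) = -9.5941°
wrap1 = π − 2β = 199.1881°
wrap2 = π + 2β = 160.8119°

wrap1=199.19_deg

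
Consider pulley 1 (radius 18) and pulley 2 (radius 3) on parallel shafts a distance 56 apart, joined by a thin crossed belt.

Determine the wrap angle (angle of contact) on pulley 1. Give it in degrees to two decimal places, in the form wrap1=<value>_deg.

wrap1=224.05_deg

crossed belt: β = asin((r1+r2)/C) = asin(21/56) = 22.0243°
wrap1 = wrap2 = π + 2β = 224.0486°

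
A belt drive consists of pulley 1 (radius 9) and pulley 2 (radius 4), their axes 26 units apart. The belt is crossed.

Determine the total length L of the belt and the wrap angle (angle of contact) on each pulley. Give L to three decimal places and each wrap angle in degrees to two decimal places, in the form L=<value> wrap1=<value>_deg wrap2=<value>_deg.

crossed belt: β = asin((r1+r2)/C) = asin(13/26) = 30.0000°
wrap1 = wrap2 = π + 2β = 240.0000°
tangent length = C·cosβ = 22.5167
L = (r1+r2)·wrap + 2·C·cosβ = 13·4.1888 + 2·22.5167 = 99.4876

L=99.488 wrap1=240.00_deg wrap2=240.00_deg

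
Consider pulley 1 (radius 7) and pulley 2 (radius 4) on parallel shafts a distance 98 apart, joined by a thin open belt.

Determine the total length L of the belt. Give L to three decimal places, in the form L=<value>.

open belt: β = asin((r2−r1)/C) = asin(-3/98) = -1.7542°
wrap1 = π − 2β = 183.5085°
wrap2 = π + 2β = 176.4915°
tangent length = C·cosβ = 97.9541
L = r1·wrap1 + r2·wrap2 + 2·C·cosβ = 7·3.2028 + 4·3.0804 + 2·97.9541 = 230.6494

L=230.649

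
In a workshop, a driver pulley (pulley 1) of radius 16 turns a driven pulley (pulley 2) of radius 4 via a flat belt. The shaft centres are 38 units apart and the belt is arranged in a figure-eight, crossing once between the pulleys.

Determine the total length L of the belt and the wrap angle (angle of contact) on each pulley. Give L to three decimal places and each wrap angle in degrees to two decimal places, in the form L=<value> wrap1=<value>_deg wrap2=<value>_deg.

crossed belt: β = asin((r1+r2)/C) = asin(20/38) = 31.7569°
wrap1 = wrap2 = π + 2β = 243.5137°
tangent length = C·cosβ = 32.3110
L = (r1+r2)·wrap + 2·C·cosβ = 20·4.2501 + 2·32.3110 = 149.6243

L=149.624 wrap1=243.51_deg wrap2=243.51_deg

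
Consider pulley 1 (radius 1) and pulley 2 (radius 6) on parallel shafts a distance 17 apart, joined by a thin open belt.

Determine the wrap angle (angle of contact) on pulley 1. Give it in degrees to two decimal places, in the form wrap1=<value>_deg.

wrap1=145.79_deg

open belt: β = asin((r2−r1)/C) = asin(5/17) = 17.1046°
wrap1 = π − 2β = 145.7907°
wrap2 = π + 2β = 214.2093°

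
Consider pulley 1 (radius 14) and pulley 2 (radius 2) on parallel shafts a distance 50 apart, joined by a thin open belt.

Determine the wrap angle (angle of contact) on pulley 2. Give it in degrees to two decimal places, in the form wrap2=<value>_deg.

open belt: β = asin((r2−r1)/C) = asin(-12/50) = -13.8865°
wrap1 = π − 2β = 207.7731°
wrap2 = π + 2β = 152.2269°

wrap2=152.23_deg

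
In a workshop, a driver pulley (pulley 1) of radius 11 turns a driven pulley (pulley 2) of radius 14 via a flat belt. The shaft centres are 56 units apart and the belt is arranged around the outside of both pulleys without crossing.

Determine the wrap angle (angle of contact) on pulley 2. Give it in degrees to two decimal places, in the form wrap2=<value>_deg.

open belt: β = asin((r2−r1)/C) = asin(3/56) = 3.0709°
wrap1 = π − 2β = 173.8582°
wrap2 = π + 2β = 186.1418°

wrap2=186.14_deg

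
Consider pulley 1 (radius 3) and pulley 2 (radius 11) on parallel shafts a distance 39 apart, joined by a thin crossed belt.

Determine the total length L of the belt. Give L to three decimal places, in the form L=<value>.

crossed belt: β = asin((r1+r2)/C) = asin(14/39) = 21.0372°
wrap1 = wrap2 = π + 2β = 222.0744°
tangent length = C·cosβ = 36.4005
L = (r1+r2)·wrap + 2·C·cosβ = 14·3.8759 + 2·36.4005 = 127.0641

L=127.064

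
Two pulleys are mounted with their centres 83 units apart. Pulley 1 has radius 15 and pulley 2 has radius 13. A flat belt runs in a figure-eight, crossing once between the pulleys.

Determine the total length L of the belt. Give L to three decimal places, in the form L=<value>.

crossed belt: β = asin((r1+r2)/C) = asin(28/83) = 19.7155°
wrap1 = wrap2 = π + 2β = 219.4309°
tangent length = C·cosβ = 78.1345
L = (r1+r2)·wrap + 2·C·cosβ = 28·3.8298 + 2·78.1345 = 263.5032

L=263.503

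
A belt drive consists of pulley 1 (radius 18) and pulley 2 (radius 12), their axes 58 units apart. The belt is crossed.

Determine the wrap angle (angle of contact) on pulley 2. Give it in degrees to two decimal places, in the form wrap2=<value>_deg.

wrap2=242.29_deg

crossed belt: β = asin((r1+r2)/C) = asin(30/58) = 31.1474°
wrap1 = wrap2 = π + 2β = 242.2948°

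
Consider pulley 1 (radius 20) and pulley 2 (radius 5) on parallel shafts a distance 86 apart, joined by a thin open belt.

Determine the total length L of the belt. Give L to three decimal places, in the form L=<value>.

L=253.163

open belt: β = asin((r2−r1)/C) = asin(-15/86) = -10.0448°
wrap1 = π − 2β = 200.0897°
wrap2 = π + 2β = 159.9103°
tangent length = C·cosβ = 84.6818
L = r1·wrap1 + r2·wrap2 + 2·C·cosβ = 20·3.4922 + 5·2.7910 + 2·84.6818 = 253.1628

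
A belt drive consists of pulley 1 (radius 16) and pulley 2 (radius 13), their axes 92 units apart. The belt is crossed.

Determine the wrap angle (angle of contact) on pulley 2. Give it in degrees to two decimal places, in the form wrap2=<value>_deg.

wrap2=216.75_deg

crossed belt: β = asin((r1+r2)/C) = asin(29/92) = 18.3739°
wrap1 = wrap2 = π + 2β = 216.7479°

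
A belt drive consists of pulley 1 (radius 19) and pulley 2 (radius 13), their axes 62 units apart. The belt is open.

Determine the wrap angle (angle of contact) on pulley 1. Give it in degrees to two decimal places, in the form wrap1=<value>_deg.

open belt: β = asin((r2−r1)/C) = asin(-6/62) = -5.5534°
wrap1 = π − 2β = 191.1069°
wrap2 = π + 2β = 168.8931°

wrap1=191.11_deg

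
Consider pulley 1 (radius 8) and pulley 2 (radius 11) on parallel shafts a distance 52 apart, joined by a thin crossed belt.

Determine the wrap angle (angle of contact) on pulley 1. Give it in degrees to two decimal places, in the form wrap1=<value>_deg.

wrap1=222.86_deg

crossed belt: β = asin((r1+r2)/C) = asin(19/52) = 21.4313°
wrap1 = wrap2 = π + 2β = 222.8625°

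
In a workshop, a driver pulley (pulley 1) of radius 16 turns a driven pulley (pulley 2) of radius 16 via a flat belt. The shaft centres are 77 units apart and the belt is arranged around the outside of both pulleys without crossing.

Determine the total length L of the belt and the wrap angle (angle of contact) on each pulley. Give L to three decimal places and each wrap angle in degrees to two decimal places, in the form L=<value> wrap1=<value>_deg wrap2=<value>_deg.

L=254.531 wrap1=180.00_deg wrap2=180.00_deg

open belt: β = asin((r2−r1)/C) = asin(0/77) = 0.0000°
wrap1 = π − 2β = 180.0000°
wrap2 = π + 2β = 180.0000°
tangent length = C·cosβ = 77.0000
L = r1·wrap1 + r2·wrap2 + 2·C·cosβ = 16·3.1416 + 16·3.1416 + 2·77.0000 = 254.5310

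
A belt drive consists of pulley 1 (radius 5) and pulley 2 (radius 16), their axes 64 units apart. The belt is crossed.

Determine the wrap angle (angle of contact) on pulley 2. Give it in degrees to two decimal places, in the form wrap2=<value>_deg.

wrap2=218.31_deg

crossed belt: β = asin((r1+r2)/C) = asin(21/64) = 19.1550°
wrap1 = wrap2 = π + 2β = 218.3100°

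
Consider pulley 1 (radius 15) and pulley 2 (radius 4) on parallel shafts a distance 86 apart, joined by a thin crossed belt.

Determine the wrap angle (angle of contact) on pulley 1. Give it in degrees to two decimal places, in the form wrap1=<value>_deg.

wrap1=205.53_deg

crossed belt: β = asin((r1+r2)/C) = asin(19/86) = 12.7637°
wrap1 = wrap2 = π + 2β = 205.5274°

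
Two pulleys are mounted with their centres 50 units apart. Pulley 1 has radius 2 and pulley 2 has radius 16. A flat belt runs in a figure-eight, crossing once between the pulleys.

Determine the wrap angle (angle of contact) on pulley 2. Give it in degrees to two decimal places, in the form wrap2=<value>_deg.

wrap2=222.20_deg

crossed belt: β = asin((r1+r2)/C) = asin(18/50) = 21.1002°
wrap1 = wrap2 = π + 2β = 222.2004°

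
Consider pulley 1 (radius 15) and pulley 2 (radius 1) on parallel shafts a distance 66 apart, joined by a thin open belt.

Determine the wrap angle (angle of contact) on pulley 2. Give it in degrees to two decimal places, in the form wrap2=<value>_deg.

open belt: β = asin((r2−r1)/C) = asin(-14/66) = -12.2467°
wrap1 = π − 2β = 204.4934°
wrap2 = π + 2β = 155.5066°

wrap2=155.51_deg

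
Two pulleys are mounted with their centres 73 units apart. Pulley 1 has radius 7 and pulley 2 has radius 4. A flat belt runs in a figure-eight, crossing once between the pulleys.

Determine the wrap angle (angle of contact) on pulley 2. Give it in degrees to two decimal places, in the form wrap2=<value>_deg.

wrap2=197.33_deg

crossed belt: β = asin((r1+r2)/C) = asin(11/73) = 8.6666°
wrap1 = wrap2 = π + 2β = 197.3332°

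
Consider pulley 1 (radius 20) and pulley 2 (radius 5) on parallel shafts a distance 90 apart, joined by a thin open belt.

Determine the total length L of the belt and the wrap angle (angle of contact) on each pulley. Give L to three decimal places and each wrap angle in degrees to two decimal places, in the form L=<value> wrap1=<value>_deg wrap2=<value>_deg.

open belt: β = asin((r2−r1)/C) = asin(-15/90) = -9.5941°
wrap1 = π − 2β = 199.1881°
wrap2 = π + 2β = 160.8119°
tangent length = C·cosβ = 88.7412
L = r1·wrap1 + r2·wrap2 + 2·C·cosβ = 20·3.4765 + 5·2.8067 + 2·88.7412 = 261.0457

L=261.046 wrap1=199.19_deg wrap2=160.81_deg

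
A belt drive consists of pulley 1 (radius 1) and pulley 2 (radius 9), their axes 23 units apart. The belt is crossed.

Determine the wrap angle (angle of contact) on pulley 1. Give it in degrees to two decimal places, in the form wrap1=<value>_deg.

crossed belt: β = asin((r1+r2)/C) = asin(10/23) = 25.7715°
wrap1 = wrap2 = π + 2β = 231.5429°

wrap1=231.54_deg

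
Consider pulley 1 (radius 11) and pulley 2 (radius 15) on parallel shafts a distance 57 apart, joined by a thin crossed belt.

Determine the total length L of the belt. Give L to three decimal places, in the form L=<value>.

L=207.761

crossed belt: β = asin((r1+r2)/C) = asin(26/57) = 27.1383°
wrap1 = wrap2 = π + 2β = 234.2767°
tangent length = C·cosβ = 50.7247
L = (r1+r2)·wrap + 2·C·cosβ = 26·4.0889 + 2·50.7247 = 207.7609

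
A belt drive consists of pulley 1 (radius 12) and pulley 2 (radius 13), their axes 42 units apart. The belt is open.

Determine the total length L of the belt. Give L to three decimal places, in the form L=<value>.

L=162.564

open belt: β = asin((r2−r1)/C) = asin(1/42) = 1.3643°
wrap1 = π − 2β = 177.2714°
wrap2 = π + 2β = 182.7286°
tangent length = C·cosβ = 41.9881
L = r1·wrap1 + r2·wrap2 + 2·C·cosβ = 12·3.0940 + 13·3.1892 + 2·41.9881 = 162.5636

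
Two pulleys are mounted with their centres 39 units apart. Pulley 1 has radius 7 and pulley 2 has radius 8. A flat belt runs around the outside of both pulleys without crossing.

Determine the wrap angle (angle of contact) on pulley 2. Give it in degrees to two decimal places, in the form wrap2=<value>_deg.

wrap2=182.94_deg

open belt: β = asin((r2−r1)/C) = asin(1/39) = 1.4693°
wrap1 = π − 2β = 177.0614°
wrap2 = π + 2β = 182.9386°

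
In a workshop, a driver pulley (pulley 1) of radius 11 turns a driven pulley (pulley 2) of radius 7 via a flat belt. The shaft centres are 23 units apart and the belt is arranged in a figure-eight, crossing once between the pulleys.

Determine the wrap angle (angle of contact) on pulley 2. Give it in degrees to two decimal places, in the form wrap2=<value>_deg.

wrap2=283.00_deg

crossed belt: β = asin((r1+r2)/C) = asin(18/23) = 51.5000°
wrap1 = wrap2 = π + 2β = 283.0001°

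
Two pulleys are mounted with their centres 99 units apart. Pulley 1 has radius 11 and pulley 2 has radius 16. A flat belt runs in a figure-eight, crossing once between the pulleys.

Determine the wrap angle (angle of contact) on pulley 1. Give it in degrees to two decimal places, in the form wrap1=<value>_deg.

crossed belt: β = asin((r1+r2)/C) = asin(27/99) = 15.8266°
wrap1 = wrap2 = π + 2β = 211.6532°

wrap1=211.65_deg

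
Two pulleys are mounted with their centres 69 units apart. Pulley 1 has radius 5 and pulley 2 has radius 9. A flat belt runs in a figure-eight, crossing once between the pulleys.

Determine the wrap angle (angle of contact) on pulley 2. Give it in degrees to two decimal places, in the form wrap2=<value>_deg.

crossed belt: β = asin((r1+r2)/C) = asin(14/69) = 11.7065°
wrap1 = wrap2 = π + 2β = 203.4130°

wrap2=203.41_deg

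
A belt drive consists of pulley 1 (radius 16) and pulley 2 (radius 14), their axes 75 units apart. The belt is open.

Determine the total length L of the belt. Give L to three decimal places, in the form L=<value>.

L=244.301

open belt: β = asin((r2−r1)/C) = asin(-2/75) = -1.5281°
wrap1 = π − 2β = 183.0561°
wrap2 = π + 2β = 176.9439°
tangent length = C·cosβ = 74.9733
L = r1·wrap1 + r2·wrap2 + 2·C·cosβ = 16·3.1949 + 14·3.0883 + 2·74.9733 = 244.3011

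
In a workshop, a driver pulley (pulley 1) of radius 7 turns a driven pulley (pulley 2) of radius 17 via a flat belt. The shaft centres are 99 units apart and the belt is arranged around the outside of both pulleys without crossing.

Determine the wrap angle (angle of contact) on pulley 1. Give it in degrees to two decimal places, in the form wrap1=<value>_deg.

wrap1=168.41_deg

open belt: β = asin((r2−r1)/C) = asin(10/99) = 5.7973°
wrap1 = π − 2β = 168.4053°
wrap2 = π + 2β = 191.5947°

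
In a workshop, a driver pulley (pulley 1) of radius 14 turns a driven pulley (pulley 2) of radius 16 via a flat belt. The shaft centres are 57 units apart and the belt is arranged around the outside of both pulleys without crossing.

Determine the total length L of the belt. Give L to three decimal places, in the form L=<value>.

L=208.318

open belt: β = asin((r2−r1)/C) = asin(2/57) = 2.0108°
wrap1 = π − 2β = 175.9784°
wrap2 = π + 2β = 184.0216°
tangent length = C·cosβ = 56.9649
L = r1·wrap1 + r2·wrap2 + 2·C·cosβ = 14·3.0714 + 16·3.2118 + 2·56.9649 = 208.3180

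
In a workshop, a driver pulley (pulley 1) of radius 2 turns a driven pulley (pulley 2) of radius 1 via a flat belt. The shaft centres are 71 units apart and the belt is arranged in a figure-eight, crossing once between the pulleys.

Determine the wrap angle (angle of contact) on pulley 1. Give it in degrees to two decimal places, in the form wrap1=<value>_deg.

wrap1=184.84_deg

crossed belt: β = asin((r1+r2)/C) = asin(3/71) = 2.4217°
wrap1 = wrap2 = π + 2β = 184.8433°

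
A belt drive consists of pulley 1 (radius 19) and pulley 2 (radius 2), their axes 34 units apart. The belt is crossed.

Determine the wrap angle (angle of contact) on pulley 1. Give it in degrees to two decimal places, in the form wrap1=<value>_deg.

crossed belt: β = asin((r1+r2)/C) = asin(21/34) = 38.1445°
wrap1 = wrap2 = π + 2β = 256.2890°

wrap1=256.29_deg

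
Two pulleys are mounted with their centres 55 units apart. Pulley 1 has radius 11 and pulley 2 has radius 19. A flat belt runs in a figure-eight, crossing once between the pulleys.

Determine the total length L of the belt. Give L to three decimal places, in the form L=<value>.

crossed belt: β = asin((r1+r2)/C) = asin(30/55) = 33.0557°
wrap1 = wrap2 = π + 2β = 246.1115°
tangent length = C·cosβ = 46.0977
L = (r1+r2)·wrap + 2·C·cosβ = 30·4.2955 + 2·46.0977 = 221.0591

L=221.059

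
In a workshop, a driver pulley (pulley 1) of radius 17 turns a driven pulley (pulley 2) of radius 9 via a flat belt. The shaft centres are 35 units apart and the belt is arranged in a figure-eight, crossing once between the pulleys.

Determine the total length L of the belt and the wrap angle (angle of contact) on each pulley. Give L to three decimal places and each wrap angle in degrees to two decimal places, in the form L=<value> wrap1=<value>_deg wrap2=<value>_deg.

crossed belt: β = asin((r1+r2)/C) = asin(26/35) = 47.9754°
wrap1 = wrap2 = π + 2β = 275.9507°
tangent length = C·cosβ = 23.4307
L = (r1+r2)·wrap + 2·C·cosβ = 26·4.8162 + 2·23.4307 = 172.0840

L=172.084 wrap1=275.95_deg wrap2=275.95_deg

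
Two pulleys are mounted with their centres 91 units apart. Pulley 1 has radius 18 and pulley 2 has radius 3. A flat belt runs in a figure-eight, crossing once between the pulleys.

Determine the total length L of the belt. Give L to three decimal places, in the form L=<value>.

crossed belt: β = asin((r1+r2)/C) = asin(21/91) = 13.3424°
wrap1 = wrap2 = π + 2β = 206.6847°
tangent length = C·cosβ = 88.5438
L = (r1+r2)·wrap + 2·C·cosβ = 21·3.6073 + 2·88.5438 = 252.8415

L=252.841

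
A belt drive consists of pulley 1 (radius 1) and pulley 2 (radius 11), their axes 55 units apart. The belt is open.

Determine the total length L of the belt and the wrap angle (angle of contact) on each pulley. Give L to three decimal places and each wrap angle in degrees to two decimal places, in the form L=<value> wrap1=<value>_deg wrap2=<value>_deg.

L=149.522 wrap1=159.05_deg wrap2=200.95_deg

open belt: β = asin((r2−r1)/C) = asin(10/55) = 10.4757°
wrap1 = π − 2β = 159.0486°
wrap2 = π + 2β = 200.9514°
tangent length = C·cosβ = 54.0833
L = r1·wrap1 + r2·wrap2 + 2·C·cosβ = 1·2.7759 + 11·3.5073 + 2·54.0833 = 149.5224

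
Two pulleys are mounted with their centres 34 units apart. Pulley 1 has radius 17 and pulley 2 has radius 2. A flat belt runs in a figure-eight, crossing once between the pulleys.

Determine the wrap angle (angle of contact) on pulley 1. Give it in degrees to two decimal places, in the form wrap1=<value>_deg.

crossed belt: β = asin((r1+r2)/C) = asin(19/34) = 33.9745°
wrap1 = wrap2 = π + 2β = 247.9490°

wrap1=247.95_deg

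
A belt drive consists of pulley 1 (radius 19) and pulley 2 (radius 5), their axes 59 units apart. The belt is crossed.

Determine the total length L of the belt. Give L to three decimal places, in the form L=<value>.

crossed belt: β = asin((r1+r2)/C) = asin(24/59) = 24.0027°
wrap1 = wrap2 = π + 2β = 228.0054°
tangent length = C·cosβ = 53.8981
L = (r1+r2)·wrap + 2·C·cosβ = 24·3.9794 + 2·53.8981 = 203.3028

L=203.303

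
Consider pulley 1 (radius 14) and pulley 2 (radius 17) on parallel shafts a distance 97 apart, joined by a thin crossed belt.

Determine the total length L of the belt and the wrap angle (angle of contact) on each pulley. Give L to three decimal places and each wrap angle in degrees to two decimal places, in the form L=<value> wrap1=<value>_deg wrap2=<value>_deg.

crossed belt: β = asin((r1+r2)/C) = asin(31/97) = 18.6380°
wrap1 = wrap2 = π + 2β = 217.2760°
tangent length = C·cosβ = 91.9130
L = (r1+r2)·wrap + 2·C·cosβ = 31·3.7922 + 2·91.9130 = 301.3836

L=301.384 wrap1=217.28_deg wrap2=217.28_deg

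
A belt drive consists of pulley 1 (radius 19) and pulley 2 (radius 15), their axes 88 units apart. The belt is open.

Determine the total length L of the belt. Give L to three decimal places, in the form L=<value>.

L=282.996

open belt: β = asin((r2−r1)/C) = asin(-4/88) = -2.6053°
wrap1 = π − 2β = 185.2105°
wrap2 = π + 2β = 174.7895°
tangent length = C·cosβ = 87.9090
L = r1·wrap1 + r2·wrap2 + 2·C·cosβ = 19·3.2325 + 15·3.0507 + 2·87.9090 = 282.9960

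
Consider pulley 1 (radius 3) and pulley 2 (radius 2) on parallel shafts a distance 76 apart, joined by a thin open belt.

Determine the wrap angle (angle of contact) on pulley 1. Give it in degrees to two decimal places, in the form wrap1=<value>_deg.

open belt: β = asin((r2−r1)/C) = asin(-1/76) = -0.7539°
wrap1 = π − 2β = 181.5078°
wrap2 = π + 2β = 178.4922°

wrap1=181.51_deg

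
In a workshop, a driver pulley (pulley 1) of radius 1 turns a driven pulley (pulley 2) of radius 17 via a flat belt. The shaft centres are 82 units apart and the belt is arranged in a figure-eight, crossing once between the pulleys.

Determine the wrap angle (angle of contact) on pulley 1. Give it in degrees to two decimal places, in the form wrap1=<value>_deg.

crossed belt: β = asin((r1+r2)/C) = asin(18/82) = 12.6804°
wrap1 = wrap2 = π + 2β = 205.3608°

wrap1=205.36_deg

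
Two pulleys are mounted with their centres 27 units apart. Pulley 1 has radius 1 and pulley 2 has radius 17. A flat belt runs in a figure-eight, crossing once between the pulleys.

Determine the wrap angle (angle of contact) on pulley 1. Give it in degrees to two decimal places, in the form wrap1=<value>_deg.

crossed belt: β = asin((r1+r2)/C) = asin(18/27) = 41.8103°
wrap1 = wrap2 = π + 2β = 263.6206°

wrap1=263.62_deg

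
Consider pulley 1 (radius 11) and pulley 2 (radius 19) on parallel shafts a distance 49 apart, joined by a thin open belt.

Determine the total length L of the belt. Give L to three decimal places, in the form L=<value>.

open belt: β = asin((r2−r1)/C) = asin(8/49) = 9.3965°
wrap1 = π − 2β = 161.2070°
wrap2 = π + 2β = 198.7930°
tangent length = C·cosβ = 48.3425
L = r1·wrap1 + r2·wrap2 + 2·C·cosβ = 11·2.8136 + 19·3.4696 + 2·48.3425 = 193.5568

L=193.557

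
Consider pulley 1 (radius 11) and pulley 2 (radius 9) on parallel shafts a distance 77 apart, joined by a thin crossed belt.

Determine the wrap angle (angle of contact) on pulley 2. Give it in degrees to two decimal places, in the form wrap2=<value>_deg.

wrap2=210.11_deg

crossed belt: β = asin((r1+r2)/C) = asin(20/77) = 15.0547°
wrap1 = wrap2 = π + 2β = 210.1093°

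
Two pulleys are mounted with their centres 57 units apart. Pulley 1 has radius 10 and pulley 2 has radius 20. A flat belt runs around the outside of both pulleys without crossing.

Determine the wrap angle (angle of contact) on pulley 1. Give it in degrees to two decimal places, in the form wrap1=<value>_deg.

wrap1=159.79_deg

open belt: β = asin((r2−r1)/C) = asin(10/57) = 10.1042°
wrap1 = π − 2β = 159.7916°
wrap2 = π + 2β = 200.2084°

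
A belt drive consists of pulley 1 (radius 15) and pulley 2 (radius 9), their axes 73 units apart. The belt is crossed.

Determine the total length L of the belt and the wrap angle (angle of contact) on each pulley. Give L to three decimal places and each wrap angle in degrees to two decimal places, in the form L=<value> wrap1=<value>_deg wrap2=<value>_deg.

L=229.362 wrap1=218.39_deg wrap2=218.39_deg

crossed belt: β = asin((r1+r2)/C) = asin(24/73) = 19.1940°
wrap1 = wrap2 = π + 2β = 218.3879°
tangent length = C·cosβ = 68.9420
L = (r1+r2)·wrap + 2·C·cosβ = 24·3.8116 + 2·68.9420 = 229.3621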